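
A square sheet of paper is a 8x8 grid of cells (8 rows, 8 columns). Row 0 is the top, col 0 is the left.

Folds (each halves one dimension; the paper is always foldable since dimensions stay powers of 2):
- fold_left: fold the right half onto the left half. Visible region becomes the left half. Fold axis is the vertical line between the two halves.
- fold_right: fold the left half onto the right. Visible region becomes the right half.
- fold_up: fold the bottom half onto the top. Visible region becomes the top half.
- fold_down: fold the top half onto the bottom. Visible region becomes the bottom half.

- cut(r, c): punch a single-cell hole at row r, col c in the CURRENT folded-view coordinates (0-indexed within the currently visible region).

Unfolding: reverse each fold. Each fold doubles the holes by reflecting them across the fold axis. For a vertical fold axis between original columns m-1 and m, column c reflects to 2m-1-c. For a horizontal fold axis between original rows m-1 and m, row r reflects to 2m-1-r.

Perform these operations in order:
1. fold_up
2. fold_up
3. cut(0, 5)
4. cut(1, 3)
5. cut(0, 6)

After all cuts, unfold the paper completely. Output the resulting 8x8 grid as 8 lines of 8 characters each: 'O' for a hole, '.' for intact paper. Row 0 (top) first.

Answer: .....OO.
...O....
...O....
.....OO.
.....OO.
...O....
...O....
.....OO.

Derivation:
Op 1 fold_up: fold axis h@4; visible region now rows[0,4) x cols[0,8) = 4x8
Op 2 fold_up: fold axis h@2; visible region now rows[0,2) x cols[0,8) = 2x8
Op 3 cut(0, 5): punch at orig (0,5); cuts so far [(0, 5)]; region rows[0,2) x cols[0,8) = 2x8
Op 4 cut(1, 3): punch at orig (1,3); cuts so far [(0, 5), (1, 3)]; region rows[0,2) x cols[0,8) = 2x8
Op 5 cut(0, 6): punch at orig (0,6); cuts so far [(0, 5), (0, 6), (1, 3)]; region rows[0,2) x cols[0,8) = 2x8
Unfold 1 (reflect across h@2): 6 holes -> [(0, 5), (0, 6), (1, 3), (2, 3), (3, 5), (3, 6)]
Unfold 2 (reflect across h@4): 12 holes -> [(0, 5), (0, 6), (1, 3), (2, 3), (3, 5), (3, 6), (4, 5), (4, 6), (5, 3), (6, 3), (7, 5), (7, 6)]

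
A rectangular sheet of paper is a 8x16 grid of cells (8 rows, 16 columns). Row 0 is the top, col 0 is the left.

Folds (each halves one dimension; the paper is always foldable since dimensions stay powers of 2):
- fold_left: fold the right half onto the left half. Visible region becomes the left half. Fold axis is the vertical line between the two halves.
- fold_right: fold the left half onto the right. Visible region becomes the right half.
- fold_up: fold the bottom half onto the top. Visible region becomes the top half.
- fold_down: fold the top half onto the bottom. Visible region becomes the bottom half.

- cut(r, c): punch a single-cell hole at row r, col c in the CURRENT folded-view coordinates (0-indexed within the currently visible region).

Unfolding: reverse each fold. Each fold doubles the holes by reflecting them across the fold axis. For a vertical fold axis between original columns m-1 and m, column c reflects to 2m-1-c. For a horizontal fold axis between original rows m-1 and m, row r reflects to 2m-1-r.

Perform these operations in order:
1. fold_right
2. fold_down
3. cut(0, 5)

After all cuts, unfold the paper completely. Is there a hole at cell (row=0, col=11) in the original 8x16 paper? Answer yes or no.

Answer: no

Derivation:
Op 1 fold_right: fold axis v@8; visible region now rows[0,8) x cols[8,16) = 8x8
Op 2 fold_down: fold axis h@4; visible region now rows[4,8) x cols[8,16) = 4x8
Op 3 cut(0, 5): punch at orig (4,13); cuts so far [(4, 13)]; region rows[4,8) x cols[8,16) = 4x8
Unfold 1 (reflect across h@4): 2 holes -> [(3, 13), (4, 13)]
Unfold 2 (reflect across v@8): 4 holes -> [(3, 2), (3, 13), (4, 2), (4, 13)]
Holes: [(3, 2), (3, 13), (4, 2), (4, 13)]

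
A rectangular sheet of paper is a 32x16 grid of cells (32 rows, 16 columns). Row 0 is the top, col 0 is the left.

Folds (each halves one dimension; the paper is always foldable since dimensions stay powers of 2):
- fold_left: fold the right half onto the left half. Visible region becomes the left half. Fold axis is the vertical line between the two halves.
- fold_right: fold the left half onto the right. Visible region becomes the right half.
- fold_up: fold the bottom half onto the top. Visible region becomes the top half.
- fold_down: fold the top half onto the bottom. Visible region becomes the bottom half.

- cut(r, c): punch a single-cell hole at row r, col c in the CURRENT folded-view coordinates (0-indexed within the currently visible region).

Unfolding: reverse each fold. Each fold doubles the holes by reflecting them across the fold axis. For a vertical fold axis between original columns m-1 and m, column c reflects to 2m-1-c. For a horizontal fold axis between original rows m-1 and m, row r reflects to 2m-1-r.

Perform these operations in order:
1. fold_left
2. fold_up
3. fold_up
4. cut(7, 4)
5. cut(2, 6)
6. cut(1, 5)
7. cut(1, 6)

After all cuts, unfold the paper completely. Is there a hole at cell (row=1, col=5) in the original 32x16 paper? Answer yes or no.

Op 1 fold_left: fold axis v@8; visible region now rows[0,32) x cols[0,8) = 32x8
Op 2 fold_up: fold axis h@16; visible region now rows[0,16) x cols[0,8) = 16x8
Op 3 fold_up: fold axis h@8; visible region now rows[0,8) x cols[0,8) = 8x8
Op 4 cut(7, 4): punch at orig (7,4); cuts so far [(7, 4)]; region rows[0,8) x cols[0,8) = 8x8
Op 5 cut(2, 6): punch at orig (2,6); cuts so far [(2, 6), (7, 4)]; region rows[0,8) x cols[0,8) = 8x8
Op 6 cut(1, 5): punch at orig (1,5); cuts so far [(1, 5), (2, 6), (7, 4)]; region rows[0,8) x cols[0,8) = 8x8
Op 7 cut(1, 6): punch at orig (1,6); cuts so far [(1, 5), (1, 6), (2, 6), (7, 4)]; region rows[0,8) x cols[0,8) = 8x8
Unfold 1 (reflect across h@8): 8 holes -> [(1, 5), (1, 6), (2, 6), (7, 4), (8, 4), (13, 6), (14, 5), (14, 6)]
Unfold 2 (reflect across h@16): 16 holes -> [(1, 5), (1, 6), (2, 6), (7, 4), (8, 4), (13, 6), (14, 5), (14, 6), (17, 5), (17, 6), (18, 6), (23, 4), (24, 4), (29, 6), (30, 5), (30, 6)]
Unfold 3 (reflect across v@8): 32 holes -> [(1, 5), (1, 6), (1, 9), (1, 10), (2, 6), (2, 9), (7, 4), (7, 11), (8, 4), (8, 11), (13, 6), (13, 9), (14, 5), (14, 6), (14, 9), (14, 10), (17, 5), (17, 6), (17, 9), (17, 10), (18, 6), (18, 9), (23, 4), (23, 11), (24, 4), (24, 11), (29, 6), (29, 9), (30, 5), (30, 6), (30, 9), (30, 10)]
Holes: [(1, 5), (1, 6), (1, 9), (1, 10), (2, 6), (2, 9), (7, 4), (7, 11), (8, 4), (8, 11), (13, 6), (13, 9), (14, 5), (14, 6), (14, 9), (14, 10), (17, 5), (17, 6), (17, 9), (17, 10), (18, 6), (18, 9), (23, 4), (23, 11), (24, 4), (24, 11), (29, 6), (29, 9), (30, 5), (30, 6), (30, 9), (30, 10)]

Answer: yes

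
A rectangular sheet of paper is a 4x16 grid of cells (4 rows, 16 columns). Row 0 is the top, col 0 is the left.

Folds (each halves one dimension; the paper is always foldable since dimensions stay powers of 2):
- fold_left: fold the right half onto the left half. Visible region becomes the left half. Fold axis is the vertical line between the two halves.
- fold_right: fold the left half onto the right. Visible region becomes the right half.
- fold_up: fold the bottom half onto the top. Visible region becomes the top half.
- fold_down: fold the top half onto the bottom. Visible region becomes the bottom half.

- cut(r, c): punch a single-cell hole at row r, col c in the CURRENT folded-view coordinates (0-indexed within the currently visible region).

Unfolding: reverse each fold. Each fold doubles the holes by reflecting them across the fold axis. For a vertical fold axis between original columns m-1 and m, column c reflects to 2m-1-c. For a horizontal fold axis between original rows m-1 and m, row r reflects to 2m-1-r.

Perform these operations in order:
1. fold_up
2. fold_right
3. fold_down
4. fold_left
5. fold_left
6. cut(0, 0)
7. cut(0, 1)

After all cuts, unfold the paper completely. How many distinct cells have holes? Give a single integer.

Answer: 64

Derivation:
Op 1 fold_up: fold axis h@2; visible region now rows[0,2) x cols[0,16) = 2x16
Op 2 fold_right: fold axis v@8; visible region now rows[0,2) x cols[8,16) = 2x8
Op 3 fold_down: fold axis h@1; visible region now rows[1,2) x cols[8,16) = 1x8
Op 4 fold_left: fold axis v@12; visible region now rows[1,2) x cols[8,12) = 1x4
Op 5 fold_left: fold axis v@10; visible region now rows[1,2) x cols[8,10) = 1x2
Op 6 cut(0, 0): punch at orig (1,8); cuts so far [(1, 8)]; region rows[1,2) x cols[8,10) = 1x2
Op 7 cut(0, 1): punch at orig (1,9); cuts so far [(1, 8), (1, 9)]; region rows[1,2) x cols[8,10) = 1x2
Unfold 1 (reflect across v@10): 4 holes -> [(1, 8), (1, 9), (1, 10), (1, 11)]
Unfold 2 (reflect across v@12): 8 holes -> [(1, 8), (1, 9), (1, 10), (1, 11), (1, 12), (1, 13), (1, 14), (1, 15)]
Unfold 3 (reflect across h@1): 16 holes -> [(0, 8), (0, 9), (0, 10), (0, 11), (0, 12), (0, 13), (0, 14), (0, 15), (1, 8), (1, 9), (1, 10), (1, 11), (1, 12), (1, 13), (1, 14), (1, 15)]
Unfold 4 (reflect across v@8): 32 holes -> [(0, 0), (0, 1), (0, 2), (0, 3), (0, 4), (0, 5), (0, 6), (0, 7), (0, 8), (0, 9), (0, 10), (0, 11), (0, 12), (0, 13), (0, 14), (0, 15), (1, 0), (1, 1), (1, 2), (1, 3), (1, 4), (1, 5), (1, 6), (1, 7), (1, 8), (1, 9), (1, 10), (1, 11), (1, 12), (1, 13), (1, 14), (1, 15)]
Unfold 5 (reflect across h@2): 64 holes -> [(0, 0), (0, 1), (0, 2), (0, 3), (0, 4), (0, 5), (0, 6), (0, 7), (0, 8), (0, 9), (0, 10), (0, 11), (0, 12), (0, 13), (0, 14), (0, 15), (1, 0), (1, 1), (1, 2), (1, 3), (1, 4), (1, 5), (1, 6), (1, 7), (1, 8), (1, 9), (1, 10), (1, 11), (1, 12), (1, 13), (1, 14), (1, 15), (2, 0), (2, 1), (2, 2), (2, 3), (2, 4), (2, 5), (2, 6), (2, 7), (2, 8), (2, 9), (2, 10), (2, 11), (2, 12), (2, 13), (2, 14), (2, 15), (3, 0), (3, 1), (3, 2), (3, 3), (3, 4), (3, 5), (3, 6), (3, 7), (3, 8), (3, 9), (3, 10), (3, 11), (3, 12), (3, 13), (3, 14), (3, 15)]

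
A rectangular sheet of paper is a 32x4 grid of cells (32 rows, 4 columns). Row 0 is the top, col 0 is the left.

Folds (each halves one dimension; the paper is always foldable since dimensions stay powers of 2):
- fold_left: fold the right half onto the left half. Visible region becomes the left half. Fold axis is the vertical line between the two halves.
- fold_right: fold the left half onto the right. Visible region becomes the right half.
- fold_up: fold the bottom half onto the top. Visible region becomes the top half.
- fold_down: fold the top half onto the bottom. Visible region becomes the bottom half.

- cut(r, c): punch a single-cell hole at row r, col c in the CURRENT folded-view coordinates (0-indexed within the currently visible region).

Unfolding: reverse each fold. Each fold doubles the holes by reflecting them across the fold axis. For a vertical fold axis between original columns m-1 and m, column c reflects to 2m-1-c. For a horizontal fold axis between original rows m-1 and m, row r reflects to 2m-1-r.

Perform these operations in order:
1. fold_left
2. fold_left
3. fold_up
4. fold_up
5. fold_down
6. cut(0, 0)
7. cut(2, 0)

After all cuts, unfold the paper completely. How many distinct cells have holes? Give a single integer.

Answer: 64

Derivation:
Op 1 fold_left: fold axis v@2; visible region now rows[0,32) x cols[0,2) = 32x2
Op 2 fold_left: fold axis v@1; visible region now rows[0,32) x cols[0,1) = 32x1
Op 3 fold_up: fold axis h@16; visible region now rows[0,16) x cols[0,1) = 16x1
Op 4 fold_up: fold axis h@8; visible region now rows[0,8) x cols[0,1) = 8x1
Op 5 fold_down: fold axis h@4; visible region now rows[4,8) x cols[0,1) = 4x1
Op 6 cut(0, 0): punch at orig (4,0); cuts so far [(4, 0)]; region rows[4,8) x cols[0,1) = 4x1
Op 7 cut(2, 0): punch at orig (6,0); cuts so far [(4, 0), (6, 0)]; region rows[4,8) x cols[0,1) = 4x1
Unfold 1 (reflect across h@4): 4 holes -> [(1, 0), (3, 0), (4, 0), (6, 0)]
Unfold 2 (reflect across h@8): 8 holes -> [(1, 0), (3, 0), (4, 0), (6, 0), (9, 0), (11, 0), (12, 0), (14, 0)]
Unfold 3 (reflect across h@16): 16 holes -> [(1, 0), (3, 0), (4, 0), (6, 0), (9, 0), (11, 0), (12, 0), (14, 0), (17, 0), (19, 0), (20, 0), (22, 0), (25, 0), (27, 0), (28, 0), (30, 0)]
Unfold 4 (reflect across v@1): 32 holes -> [(1, 0), (1, 1), (3, 0), (3, 1), (4, 0), (4, 1), (6, 0), (6, 1), (9, 0), (9, 1), (11, 0), (11, 1), (12, 0), (12, 1), (14, 0), (14, 1), (17, 0), (17, 1), (19, 0), (19, 1), (20, 0), (20, 1), (22, 0), (22, 1), (25, 0), (25, 1), (27, 0), (27, 1), (28, 0), (28, 1), (30, 0), (30, 1)]
Unfold 5 (reflect across v@2): 64 holes -> [(1, 0), (1, 1), (1, 2), (1, 3), (3, 0), (3, 1), (3, 2), (3, 3), (4, 0), (4, 1), (4, 2), (4, 3), (6, 0), (6, 1), (6, 2), (6, 3), (9, 0), (9, 1), (9, 2), (9, 3), (11, 0), (11, 1), (11, 2), (11, 3), (12, 0), (12, 1), (12, 2), (12, 3), (14, 0), (14, 1), (14, 2), (14, 3), (17, 0), (17, 1), (17, 2), (17, 3), (19, 0), (19, 1), (19, 2), (19, 3), (20, 0), (20, 1), (20, 2), (20, 3), (22, 0), (22, 1), (22, 2), (22, 3), (25, 0), (25, 1), (25, 2), (25, 3), (27, 0), (27, 1), (27, 2), (27, 3), (28, 0), (28, 1), (28, 2), (28, 3), (30, 0), (30, 1), (30, 2), (30, 3)]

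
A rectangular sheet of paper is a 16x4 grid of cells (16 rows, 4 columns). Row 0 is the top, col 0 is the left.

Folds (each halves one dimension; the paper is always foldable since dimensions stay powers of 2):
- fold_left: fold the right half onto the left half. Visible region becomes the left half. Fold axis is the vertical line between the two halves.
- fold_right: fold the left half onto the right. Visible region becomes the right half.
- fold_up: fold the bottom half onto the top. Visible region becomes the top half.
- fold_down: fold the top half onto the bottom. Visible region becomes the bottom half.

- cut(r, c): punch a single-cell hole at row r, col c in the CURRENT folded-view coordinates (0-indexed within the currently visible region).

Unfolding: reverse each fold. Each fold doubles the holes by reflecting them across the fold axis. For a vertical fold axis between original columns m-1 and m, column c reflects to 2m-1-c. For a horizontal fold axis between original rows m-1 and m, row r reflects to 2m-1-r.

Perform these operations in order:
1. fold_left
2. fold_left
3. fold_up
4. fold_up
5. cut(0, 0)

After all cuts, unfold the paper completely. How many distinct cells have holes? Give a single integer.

Answer: 16

Derivation:
Op 1 fold_left: fold axis v@2; visible region now rows[0,16) x cols[0,2) = 16x2
Op 2 fold_left: fold axis v@1; visible region now rows[0,16) x cols[0,1) = 16x1
Op 3 fold_up: fold axis h@8; visible region now rows[0,8) x cols[0,1) = 8x1
Op 4 fold_up: fold axis h@4; visible region now rows[0,4) x cols[0,1) = 4x1
Op 5 cut(0, 0): punch at orig (0,0); cuts so far [(0, 0)]; region rows[0,4) x cols[0,1) = 4x1
Unfold 1 (reflect across h@4): 2 holes -> [(0, 0), (7, 0)]
Unfold 2 (reflect across h@8): 4 holes -> [(0, 0), (7, 0), (8, 0), (15, 0)]
Unfold 3 (reflect across v@1): 8 holes -> [(0, 0), (0, 1), (7, 0), (7, 1), (8, 0), (8, 1), (15, 0), (15, 1)]
Unfold 4 (reflect across v@2): 16 holes -> [(0, 0), (0, 1), (0, 2), (0, 3), (7, 0), (7, 1), (7, 2), (7, 3), (8, 0), (8, 1), (8, 2), (8, 3), (15, 0), (15, 1), (15, 2), (15, 3)]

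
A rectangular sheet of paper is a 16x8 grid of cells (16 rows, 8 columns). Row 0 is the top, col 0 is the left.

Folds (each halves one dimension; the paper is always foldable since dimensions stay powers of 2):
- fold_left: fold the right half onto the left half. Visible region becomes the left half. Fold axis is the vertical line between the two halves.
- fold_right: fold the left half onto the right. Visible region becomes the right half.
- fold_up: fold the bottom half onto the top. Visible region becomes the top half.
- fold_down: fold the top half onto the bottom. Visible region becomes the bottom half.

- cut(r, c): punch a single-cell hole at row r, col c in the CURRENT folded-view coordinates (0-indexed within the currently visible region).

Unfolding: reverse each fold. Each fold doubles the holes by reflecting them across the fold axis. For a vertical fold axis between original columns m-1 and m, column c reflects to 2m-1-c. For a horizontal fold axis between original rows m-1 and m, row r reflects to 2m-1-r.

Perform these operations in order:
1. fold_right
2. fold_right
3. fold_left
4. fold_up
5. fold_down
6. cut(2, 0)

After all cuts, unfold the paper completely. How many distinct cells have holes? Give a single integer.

Answer: 32

Derivation:
Op 1 fold_right: fold axis v@4; visible region now rows[0,16) x cols[4,8) = 16x4
Op 2 fold_right: fold axis v@6; visible region now rows[0,16) x cols[6,8) = 16x2
Op 3 fold_left: fold axis v@7; visible region now rows[0,16) x cols[6,7) = 16x1
Op 4 fold_up: fold axis h@8; visible region now rows[0,8) x cols[6,7) = 8x1
Op 5 fold_down: fold axis h@4; visible region now rows[4,8) x cols[6,7) = 4x1
Op 6 cut(2, 0): punch at orig (6,6); cuts so far [(6, 6)]; region rows[4,8) x cols[6,7) = 4x1
Unfold 1 (reflect across h@4): 2 holes -> [(1, 6), (6, 6)]
Unfold 2 (reflect across h@8): 4 holes -> [(1, 6), (6, 6), (9, 6), (14, 6)]
Unfold 3 (reflect across v@7): 8 holes -> [(1, 6), (1, 7), (6, 6), (6, 7), (9, 6), (9, 7), (14, 6), (14, 7)]
Unfold 4 (reflect across v@6): 16 holes -> [(1, 4), (1, 5), (1, 6), (1, 7), (6, 4), (6, 5), (6, 6), (6, 7), (9, 4), (9, 5), (9, 6), (9, 7), (14, 4), (14, 5), (14, 6), (14, 7)]
Unfold 5 (reflect across v@4): 32 holes -> [(1, 0), (1, 1), (1, 2), (1, 3), (1, 4), (1, 5), (1, 6), (1, 7), (6, 0), (6, 1), (6, 2), (6, 3), (6, 4), (6, 5), (6, 6), (6, 7), (9, 0), (9, 1), (9, 2), (9, 3), (9, 4), (9, 5), (9, 6), (9, 7), (14, 0), (14, 1), (14, 2), (14, 3), (14, 4), (14, 5), (14, 6), (14, 7)]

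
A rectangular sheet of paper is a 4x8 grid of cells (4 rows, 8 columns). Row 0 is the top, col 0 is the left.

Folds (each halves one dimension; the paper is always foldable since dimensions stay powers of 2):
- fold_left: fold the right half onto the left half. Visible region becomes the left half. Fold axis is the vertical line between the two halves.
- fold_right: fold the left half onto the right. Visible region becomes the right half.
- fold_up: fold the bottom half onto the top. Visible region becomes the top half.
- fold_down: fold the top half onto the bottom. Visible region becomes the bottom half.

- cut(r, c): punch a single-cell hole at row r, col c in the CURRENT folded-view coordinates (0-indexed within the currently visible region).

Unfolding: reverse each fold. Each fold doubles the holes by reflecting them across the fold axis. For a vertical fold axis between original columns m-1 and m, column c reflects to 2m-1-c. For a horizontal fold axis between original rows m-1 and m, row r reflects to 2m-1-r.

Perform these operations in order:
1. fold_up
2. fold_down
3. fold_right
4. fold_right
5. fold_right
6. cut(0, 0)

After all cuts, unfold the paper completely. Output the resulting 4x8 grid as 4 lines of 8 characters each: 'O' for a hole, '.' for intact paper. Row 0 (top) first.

Answer: OOOOOOOO
OOOOOOOO
OOOOOOOO
OOOOOOOO

Derivation:
Op 1 fold_up: fold axis h@2; visible region now rows[0,2) x cols[0,8) = 2x8
Op 2 fold_down: fold axis h@1; visible region now rows[1,2) x cols[0,8) = 1x8
Op 3 fold_right: fold axis v@4; visible region now rows[1,2) x cols[4,8) = 1x4
Op 4 fold_right: fold axis v@6; visible region now rows[1,2) x cols[6,8) = 1x2
Op 5 fold_right: fold axis v@7; visible region now rows[1,2) x cols[7,8) = 1x1
Op 6 cut(0, 0): punch at orig (1,7); cuts so far [(1, 7)]; region rows[1,2) x cols[7,8) = 1x1
Unfold 1 (reflect across v@7): 2 holes -> [(1, 6), (1, 7)]
Unfold 2 (reflect across v@6): 4 holes -> [(1, 4), (1, 5), (1, 6), (1, 7)]
Unfold 3 (reflect across v@4): 8 holes -> [(1, 0), (1, 1), (1, 2), (1, 3), (1, 4), (1, 5), (1, 6), (1, 7)]
Unfold 4 (reflect across h@1): 16 holes -> [(0, 0), (0, 1), (0, 2), (0, 3), (0, 4), (0, 5), (0, 6), (0, 7), (1, 0), (1, 1), (1, 2), (1, 3), (1, 4), (1, 5), (1, 6), (1, 7)]
Unfold 5 (reflect across h@2): 32 holes -> [(0, 0), (0, 1), (0, 2), (0, 3), (0, 4), (0, 5), (0, 6), (0, 7), (1, 0), (1, 1), (1, 2), (1, 3), (1, 4), (1, 5), (1, 6), (1, 7), (2, 0), (2, 1), (2, 2), (2, 3), (2, 4), (2, 5), (2, 6), (2, 7), (3, 0), (3, 1), (3, 2), (3, 3), (3, 4), (3, 5), (3, 6), (3, 7)]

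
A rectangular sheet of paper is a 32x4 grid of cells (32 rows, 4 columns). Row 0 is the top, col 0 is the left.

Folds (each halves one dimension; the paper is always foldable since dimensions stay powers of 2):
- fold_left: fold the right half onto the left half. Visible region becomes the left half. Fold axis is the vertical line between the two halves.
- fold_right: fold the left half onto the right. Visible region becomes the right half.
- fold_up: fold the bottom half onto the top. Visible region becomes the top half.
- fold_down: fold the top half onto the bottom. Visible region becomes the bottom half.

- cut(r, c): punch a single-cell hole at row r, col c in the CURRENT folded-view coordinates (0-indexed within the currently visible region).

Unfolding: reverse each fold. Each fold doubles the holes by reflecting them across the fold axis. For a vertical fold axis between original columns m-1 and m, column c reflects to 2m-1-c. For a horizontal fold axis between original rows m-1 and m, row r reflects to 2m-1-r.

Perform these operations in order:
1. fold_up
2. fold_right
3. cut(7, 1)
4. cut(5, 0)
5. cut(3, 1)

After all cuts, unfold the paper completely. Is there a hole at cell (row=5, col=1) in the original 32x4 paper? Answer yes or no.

Op 1 fold_up: fold axis h@16; visible region now rows[0,16) x cols[0,4) = 16x4
Op 2 fold_right: fold axis v@2; visible region now rows[0,16) x cols[2,4) = 16x2
Op 3 cut(7, 1): punch at orig (7,3); cuts so far [(7, 3)]; region rows[0,16) x cols[2,4) = 16x2
Op 4 cut(5, 0): punch at orig (5,2); cuts so far [(5, 2), (7, 3)]; region rows[0,16) x cols[2,4) = 16x2
Op 5 cut(3, 1): punch at orig (3,3); cuts so far [(3, 3), (5, 2), (7, 3)]; region rows[0,16) x cols[2,4) = 16x2
Unfold 1 (reflect across v@2): 6 holes -> [(3, 0), (3, 3), (5, 1), (5, 2), (7, 0), (7, 3)]
Unfold 2 (reflect across h@16): 12 holes -> [(3, 0), (3, 3), (5, 1), (5, 2), (7, 0), (7, 3), (24, 0), (24, 3), (26, 1), (26, 2), (28, 0), (28, 3)]
Holes: [(3, 0), (3, 3), (5, 1), (5, 2), (7, 0), (7, 3), (24, 0), (24, 3), (26, 1), (26, 2), (28, 0), (28, 3)]

Answer: yes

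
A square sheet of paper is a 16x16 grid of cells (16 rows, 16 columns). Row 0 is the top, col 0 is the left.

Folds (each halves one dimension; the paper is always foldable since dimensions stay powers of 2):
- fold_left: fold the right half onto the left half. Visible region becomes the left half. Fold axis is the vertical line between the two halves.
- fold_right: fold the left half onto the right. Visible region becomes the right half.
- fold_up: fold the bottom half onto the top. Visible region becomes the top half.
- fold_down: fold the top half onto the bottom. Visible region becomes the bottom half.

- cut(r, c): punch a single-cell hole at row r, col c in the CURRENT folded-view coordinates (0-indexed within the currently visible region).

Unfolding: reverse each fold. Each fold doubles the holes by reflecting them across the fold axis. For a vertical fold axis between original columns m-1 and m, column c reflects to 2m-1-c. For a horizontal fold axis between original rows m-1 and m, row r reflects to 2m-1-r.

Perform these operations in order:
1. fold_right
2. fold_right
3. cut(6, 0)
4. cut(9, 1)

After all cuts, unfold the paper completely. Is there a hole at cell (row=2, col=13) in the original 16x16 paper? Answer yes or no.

Op 1 fold_right: fold axis v@8; visible region now rows[0,16) x cols[8,16) = 16x8
Op 2 fold_right: fold axis v@12; visible region now rows[0,16) x cols[12,16) = 16x4
Op 3 cut(6, 0): punch at orig (6,12); cuts so far [(6, 12)]; region rows[0,16) x cols[12,16) = 16x4
Op 4 cut(9, 1): punch at orig (9,13); cuts so far [(6, 12), (9, 13)]; region rows[0,16) x cols[12,16) = 16x4
Unfold 1 (reflect across v@12): 4 holes -> [(6, 11), (6, 12), (9, 10), (9, 13)]
Unfold 2 (reflect across v@8): 8 holes -> [(6, 3), (6, 4), (6, 11), (6, 12), (9, 2), (9, 5), (9, 10), (9, 13)]
Holes: [(6, 3), (6, 4), (6, 11), (6, 12), (9, 2), (9, 5), (9, 10), (9, 13)]

Answer: no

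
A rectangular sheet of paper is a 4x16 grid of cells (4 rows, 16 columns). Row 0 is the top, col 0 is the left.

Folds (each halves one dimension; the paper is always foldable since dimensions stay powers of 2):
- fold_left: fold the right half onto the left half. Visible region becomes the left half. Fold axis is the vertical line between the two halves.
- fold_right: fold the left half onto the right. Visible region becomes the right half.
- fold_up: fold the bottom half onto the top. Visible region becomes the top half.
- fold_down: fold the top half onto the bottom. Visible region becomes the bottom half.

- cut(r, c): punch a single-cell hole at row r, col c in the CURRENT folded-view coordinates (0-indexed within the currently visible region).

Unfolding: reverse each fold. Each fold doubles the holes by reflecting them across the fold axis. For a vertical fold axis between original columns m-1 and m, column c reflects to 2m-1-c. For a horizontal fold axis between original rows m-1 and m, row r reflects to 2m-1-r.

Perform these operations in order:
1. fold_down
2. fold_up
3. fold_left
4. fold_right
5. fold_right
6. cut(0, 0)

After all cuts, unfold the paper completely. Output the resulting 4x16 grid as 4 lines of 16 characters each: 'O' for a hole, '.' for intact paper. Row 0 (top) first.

Answer: .OO..OO..OO..OO.
.OO..OO..OO..OO.
.OO..OO..OO..OO.
.OO..OO..OO..OO.

Derivation:
Op 1 fold_down: fold axis h@2; visible region now rows[2,4) x cols[0,16) = 2x16
Op 2 fold_up: fold axis h@3; visible region now rows[2,3) x cols[0,16) = 1x16
Op 3 fold_left: fold axis v@8; visible region now rows[2,3) x cols[0,8) = 1x8
Op 4 fold_right: fold axis v@4; visible region now rows[2,3) x cols[4,8) = 1x4
Op 5 fold_right: fold axis v@6; visible region now rows[2,3) x cols[6,8) = 1x2
Op 6 cut(0, 0): punch at orig (2,6); cuts so far [(2, 6)]; region rows[2,3) x cols[6,8) = 1x2
Unfold 1 (reflect across v@6): 2 holes -> [(2, 5), (2, 6)]
Unfold 2 (reflect across v@4): 4 holes -> [(2, 1), (2, 2), (2, 5), (2, 6)]
Unfold 3 (reflect across v@8): 8 holes -> [(2, 1), (2, 2), (2, 5), (2, 6), (2, 9), (2, 10), (2, 13), (2, 14)]
Unfold 4 (reflect across h@3): 16 holes -> [(2, 1), (2, 2), (2, 5), (2, 6), (2, 9), (2, 10), (2, 13), (2, 14), (3, 1), (3, 2), (3, 5), (3, 6), (3, 9), (3, 10), (3, 13), (3, 14)]
Unfold 5 (reflect across h@2): 32 holes -> [(0, 1), (0, 2), (0, 5), (0, 6), (0, 9), (0, 10), (0, 13), (0, 14), (1, 1), (1, 2), (1, 5), (1, 6), (1, 9), (1, 10), (1, 13), (1, 14), (2, 1), (2, 2), (2, 5), (2, 6), (2, 9), (2, 10), (2, 13), (2, 14), (3, 1), (3, 2), (3, 5), (3, 6), (3, 9), (3, 10), (3, 13), (3, 14)]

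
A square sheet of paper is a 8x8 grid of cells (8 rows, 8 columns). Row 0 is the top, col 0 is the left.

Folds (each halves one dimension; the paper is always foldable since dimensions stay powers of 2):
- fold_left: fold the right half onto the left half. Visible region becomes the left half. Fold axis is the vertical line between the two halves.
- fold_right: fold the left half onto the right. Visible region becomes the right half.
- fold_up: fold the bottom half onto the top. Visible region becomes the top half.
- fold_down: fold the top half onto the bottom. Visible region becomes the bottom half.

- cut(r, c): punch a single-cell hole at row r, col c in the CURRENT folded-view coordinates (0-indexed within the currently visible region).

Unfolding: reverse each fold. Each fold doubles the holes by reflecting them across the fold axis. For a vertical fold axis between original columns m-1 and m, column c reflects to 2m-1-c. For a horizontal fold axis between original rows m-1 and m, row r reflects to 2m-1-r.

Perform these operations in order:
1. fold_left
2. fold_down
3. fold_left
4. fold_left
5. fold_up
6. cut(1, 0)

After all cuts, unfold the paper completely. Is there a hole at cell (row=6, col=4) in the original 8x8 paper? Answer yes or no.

Op 1 fold_left: fold axis v@4; visible region now rows[0,8) x cols[0,4) = 8x4
Op 2 fold_down: fold axis h@4; visible region now rows[4,8) x cols[0,4) = 4x4
Op 3 fold_left: fold axis v@2; visible region now rows[4,8) x cols[0,2) = 4x2
Op 4 fold_left: fold axis v@1; visible region now rows[4,8) x cols[0,1) = 4x1
Op 5 fold_up: fold axis h@6; visible region now rows[4,6) x cols[0,1) = 2x1
Op 6 cut(1, 0): punch at orig (5,0); cuts so far [(5, 0)]; region rows[4,6) x cols[0,1) = 2x1
Unfold 1 (reflect across h@6): 2 holes -> [(5, 0), (6, 0)]
Unfold 2 (reflect across v@1): 4 holes -> [(5, 0), (5, 1), (6, 0), (6, 1)]
Unfold 3 (reflect across v@2): 8 holes -> [(5, 0), (5, 1), (5, 2), (5, 3), (6, 0), (6, 1), (6, 2), (6, 3)]
Unfold 4 (reflect across h@4): 16 holes -> [(1, 0), (1, 1), (1, 2), (1, 3), (2, 0), (2, 1), (2, 2), (2, 3), (5, 0), (5, 1), (5, 2), (5, 3), (6, 0), (6, 1), (6, 2), (6, 3)]
Unfold 5 (reflect across v@4): 32 holes -> [(1, 0), (1, 1), (1, 2), (1, 3), (1, 4), (1, 5), (1, 6), (1, 7), (2, 0), (2, 1), (2, 2), (2, 3), (2, 4), (2, 5), (2, 6), (2, 7), (5, 0), (5, 1), (5, 2), (5, 3), (5, 4), (5, 5), (5, 6), (5, 7), (6, 0), (6, 1), (6, 2), (6, 3), (6, 4), (6, 5), (6, 6), (6, 7)]
Holes: [(1, 0), (1, 1), (1, 2), (1, 3), (1, 4), (1, 5), (1, 6), (1, 7), (2, 0), (2, 1), (2, 2), (2, 3), (2, 4), (2, 5), (2, 6), (2, 7), (5, 0), (5, 1), (5, 2), (5, 3), (5, 4), (5, 5), (5, 6), (5, 7), (6, 0), (6, 1), (6, 2), (6, 3), (6, 4), (6, 5), (6, 6), (6, 7)]

Answer: yes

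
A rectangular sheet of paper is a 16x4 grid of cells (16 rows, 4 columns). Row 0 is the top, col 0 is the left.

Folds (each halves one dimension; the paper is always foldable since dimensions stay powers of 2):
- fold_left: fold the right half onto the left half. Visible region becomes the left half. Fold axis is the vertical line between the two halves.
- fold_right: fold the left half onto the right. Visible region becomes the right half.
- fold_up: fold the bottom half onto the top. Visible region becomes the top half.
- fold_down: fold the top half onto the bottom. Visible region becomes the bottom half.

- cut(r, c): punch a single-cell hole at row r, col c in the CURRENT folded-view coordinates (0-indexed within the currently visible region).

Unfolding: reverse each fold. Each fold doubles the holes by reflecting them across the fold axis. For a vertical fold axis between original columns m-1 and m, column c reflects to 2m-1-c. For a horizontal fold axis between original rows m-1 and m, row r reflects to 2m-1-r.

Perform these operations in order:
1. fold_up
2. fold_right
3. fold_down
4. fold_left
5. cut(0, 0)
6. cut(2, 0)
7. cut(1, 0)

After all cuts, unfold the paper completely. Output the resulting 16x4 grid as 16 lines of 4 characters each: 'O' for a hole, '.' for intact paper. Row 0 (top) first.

Op 1 fold_up: fold axis h@8; visible region now rows[0,8) x cols[0,4) = 8x4
Op 2 fold_right: fold axis v@2; visible region now rows[0,8) x cols[2,4) = 8x2
Op 3 fold_down: fold axis h@4; visible region now rows[4,8) x cols[2,4) = 4x2
Op 4 fold_left: fold axis v@3; visible region now rows[4,8) x cols[2,3) = 4x1
Op 5 cut(0, 0): punch at orig (4,2); cuts so far [(4, 2)]; region rows[4,8) x cols[2,3) = 4x1
Op 6 cut(2, 0): punch at orig (6,2); cuts so far [(4, 2), (6, 2)]; region rows[4,8) x cols[2,3) = 4x1
Op 7 cut(1, 0): punch at orig (5,2); cuts so far [(4, 2), (5, 2), (6, 2)]; region rows[4,8) x cols[2,3) = 4x1
Unfold 1 (reflect across v@3): 6 holes -> [(4, 2), (4, 3), (5, 2), (5, 3), (6, 2), (6, 3)]
Unfold 2 (reflect across h@4): 12 holes -> [(1, 2), (1, 3), (2, 2), (2, 3), (3, 2), (3, 3), (4, 2), (4, 3), (5, 2), (5, 3), (6, 2), (6, 3)]
Unfold 3 (reflect across v@2): 24 holes -> [(1, 0), (1, 1), (1, 2), (1, 3), (2, 0), (2, 1), (2, 2), (2, 3), (3, 0), (3, 1), (3, 2), (3, 3), (4, 0), (4, 1), (4, 2), (4, 3), (5, 0), (5, 1), (5, 2), (5, 3), (6, 0), (6, 1), (6, 2), (6, 3)]
Unfold 4 (reflect across h@8): 48 holes -> [(1, 0), (1, 1), (1, 2), (1, 3), (2, 0), (2, 1), (2, 2), (2, 3), (3, 0), (3, 1), (3, 2), (3, 3), (4, 0), (4, 1), (4, 2), (4, 3), (5, 0), (5, 1), (5, 2), (5, 3), (6, 0), (6, 1), (6, 2), (6, 3), (9, 0), (9, 1), (9, 2), (9, 3), (10, 0), (10, 1), (10, 2), (10, 3), (11, 0), (11, 1), (11, 2), (11, 3), (12, 0), (12, 1), (12, 2), (12, 3), (13, 0), (13, 1), (13, 2), (13, 3), (14, 0), (14, 1), (14, 2), (14, 3)]

Answer: ....
OOOO
OOOO
OOOO
OOOO
OOOO
OOOO
....
....
OOOO
OOOO
OOOO
OOOO
OOOO
OOOO
....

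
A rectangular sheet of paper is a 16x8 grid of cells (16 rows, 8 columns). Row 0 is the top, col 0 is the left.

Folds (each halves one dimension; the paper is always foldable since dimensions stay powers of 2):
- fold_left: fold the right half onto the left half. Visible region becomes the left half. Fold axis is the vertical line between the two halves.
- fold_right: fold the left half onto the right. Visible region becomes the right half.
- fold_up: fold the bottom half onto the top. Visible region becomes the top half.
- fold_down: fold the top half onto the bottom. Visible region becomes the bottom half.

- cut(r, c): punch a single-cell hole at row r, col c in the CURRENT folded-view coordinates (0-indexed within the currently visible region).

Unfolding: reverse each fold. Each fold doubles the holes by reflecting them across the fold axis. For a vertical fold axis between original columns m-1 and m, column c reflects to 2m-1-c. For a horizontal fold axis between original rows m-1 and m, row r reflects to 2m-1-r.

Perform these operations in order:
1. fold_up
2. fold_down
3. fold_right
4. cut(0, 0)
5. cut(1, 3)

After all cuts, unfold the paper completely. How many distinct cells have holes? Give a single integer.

Answer: 16

Derivation:
Op 1 fold_up: fold axis h@8; visible region now rows[0,8) x cols[0,8) = 8x8
Op 2 fold_down: fold axis h@4; visible region now rows[4,8) x cols[0,8) = 4x8
Op 3 fold_right: fold axis v@4; visible region now rows[4,8) x cols[4,8) = 4x4
Op 4 cut(0, 0): punch at orig (4,4); cuts so far [(4, 4)]; region rows[4,8) x cols[4,8) = 4x4
Op 5 cut(1, 3): punch at orig (5,7); cuts so far [(4, 4), (5, 7)]; region rows[4,8) x cols[4,8) = 4x4
Unfold 1 (reflect across v@4): 4 holes -> [(4, 3), (4, 4), (5, 0), (5, 7)]
Unfold 2 (reflect across h@4): 8 holes -> [(2, 0), (2, 7), (3, 3), (3, 4), (4, 3), (4, 4), (5, 0), (5, 7)]
Unfold 3 (reflect across h@8): 16 holes -> [(2, 0), (2, 7), (3, 3), (3, 4), (4, 3), (4, 4), (5, 0), (5, 7), (10, 0), (10, 7), (11, 3), (11, 4), (12, 3), (12, 4), (13, 0), (13, 7)]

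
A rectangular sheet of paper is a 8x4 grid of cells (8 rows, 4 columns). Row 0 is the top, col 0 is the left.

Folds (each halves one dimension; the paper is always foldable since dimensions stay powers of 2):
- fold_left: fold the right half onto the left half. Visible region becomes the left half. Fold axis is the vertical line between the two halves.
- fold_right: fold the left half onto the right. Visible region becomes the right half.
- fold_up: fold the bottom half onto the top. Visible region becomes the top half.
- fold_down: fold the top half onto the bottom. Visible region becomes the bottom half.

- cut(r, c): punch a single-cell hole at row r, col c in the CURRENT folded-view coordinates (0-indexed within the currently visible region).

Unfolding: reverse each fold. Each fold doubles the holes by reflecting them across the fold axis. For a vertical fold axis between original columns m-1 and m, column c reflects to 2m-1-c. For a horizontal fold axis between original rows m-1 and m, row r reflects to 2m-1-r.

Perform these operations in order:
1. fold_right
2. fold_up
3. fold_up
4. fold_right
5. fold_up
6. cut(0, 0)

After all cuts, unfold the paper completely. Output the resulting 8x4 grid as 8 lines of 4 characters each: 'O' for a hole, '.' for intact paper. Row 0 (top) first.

Answer: OOOO
OOOO
OOOO
OOOO
OOOO
OOOO
OOOO
OOOO

Derivation:
Op 1 fold_right: fold axis v@2; visible region now rows[0,8) x cols[2,4) = 8x2
Op 2 fold_up: fold axis h@4; visible region now rows[0,4) x cols[2,4) = 4x2
Op 3 fold_up: fold axis h@2; visible region now rows[0,2) x cols[2,4) = 2x2
Op 4 fold_right: fold axis v@3; visible region now rows[0,2) x cols[3,4) = 2x1
Op 5 fold_up: fold axis h@1; visible region now rows[0,1) x cols[3,4) = 1x1
Op 6 cut(0, 0): punch at orig (0,3); cuts so far [(0, 3)]; region rows[0,1) x cols[3,4) = 1x1
Unfold 1 (reflect across h@1): 2 holes -> [(0, 3), (1, 3)]
Unfold 2 (reflect across v@3): 4 holes -> [(0, 2), (0, 3), (1, 2), (1, 3)]
Unfold 3 (reflect across h@2): 8 holes -> [(0, 2), (0, 3), (1, 2), (1, 3), (2, 2), (2, 3), (3, 2), (3, 3)]
Unfold 4 (reflect across h@4): 16 holes -> [(0, 2), (0, 3), (1, 2), (1, 3), (2, 2), (2, 3), (3, 2), (3, 3), (4, 2), (4, 3), (5, 2), (5, 3), (6, 2), (6, 3), (7, 2), (7, 3)]
Unfold 5 (reflect across v@2): 32 holes -> [(0, 0), (0, 1), (0, 2), (0, 3), (1, 0), (1, 1), (1, 2), (1, 3), (2, 0), (2, 1), (2, 2), (2, 3), (3, 0), (3, 1), (3, 2), (3, 3), (4, 0), (4, 1), (4, 2), (4, 3), (5, 0), (5, 1), (5, 2), (5, 3), (6, 0), (6, 1), (6, 2), (6, 3), (7, 0), (7, 1), (7, 2), (7, 3)]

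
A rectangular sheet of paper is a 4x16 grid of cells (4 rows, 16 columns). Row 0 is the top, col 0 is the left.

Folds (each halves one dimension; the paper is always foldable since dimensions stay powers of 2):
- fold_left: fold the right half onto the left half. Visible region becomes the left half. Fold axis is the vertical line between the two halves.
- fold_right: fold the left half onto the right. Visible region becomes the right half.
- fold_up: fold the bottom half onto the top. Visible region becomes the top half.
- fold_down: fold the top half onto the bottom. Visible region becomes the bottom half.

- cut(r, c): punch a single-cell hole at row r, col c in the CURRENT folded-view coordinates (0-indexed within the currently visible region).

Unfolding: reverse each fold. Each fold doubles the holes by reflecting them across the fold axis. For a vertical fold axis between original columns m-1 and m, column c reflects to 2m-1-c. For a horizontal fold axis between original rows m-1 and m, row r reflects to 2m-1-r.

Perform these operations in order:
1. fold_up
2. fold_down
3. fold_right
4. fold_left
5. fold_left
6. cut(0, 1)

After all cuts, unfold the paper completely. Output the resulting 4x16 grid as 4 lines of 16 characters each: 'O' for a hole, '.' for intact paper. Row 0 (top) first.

Op 1 fold_up: fold axis h@2; visible region now rows[0,2) x cols[0,16) = 2x16
Op 2 fold_down: fold axis h@1; visible region now rows[1,2) x cols[0,16) = 1x16
Op 3 fold_right: fold axis v@8; visible region now rows[1,2) x cols[8,16) = 1x8
Op 4 fold_left: fold axis v@12; visible region now rows[1,2) x cols[8,12) = 1x4
Op 5 fold_left: fold axis v@10; visible region now rows[1,2) x cols[8,10) = 1x2
Op 6 cut(0, 1): punch at orig (1,9); cuts so far [(1, 9)]; region rows[1,2) x cols[8,10) = 1x2
Unfold 1 (reflect across v@10): 2 holes -> [(1, 9), (1, 10)]
Unfold 2 (reflect across v@12): 4 holes -> [(1, 9), (1, 10), (1, 13), (1, 14)]
Unfold 3 (reflect across v@8): 8 holes -> [(1, 1), (1, 2), (1, 5), (1, 6), (1, 9), (1, 10), (1, 13), (1, 14)]
Unfold 4 (reflect across h@1): 16 holes -> [(0, 1), (0, 2), (0, 5), (0, 6), (0, 9), (0, 10), (0, 13), (0, 14), (1, 1), (1, 2), (1, 5), (1, 6), (1, 9), (1, 10), (1, 13), (1, 14)]
Unfold 5 (reflect across h@2): 32 holes -> [(0, 1), (0, 2), (0, 5), (0, 6), (0, 9), (0, 10), (0, 13), (0, 14), (1, 1), (1, 2), (1, 5), (1, 6), (1, 9), (1, 10), (1, 13), (1, 14), (2, 1), (2, 2), (2, 5), (2, 6), (2, 9), (2, 10), (2, 13), (2, 14), (3, 1), (3, 2), (3, 5), (3, 6), (3, 9), (3, 10), (3, 13), (3, 14)]

Answer: .OO..OO..OO..OO.
.OO..OO..OO..OO.
.OO..OO..OO..OO.
.OO..OO..OO..OO.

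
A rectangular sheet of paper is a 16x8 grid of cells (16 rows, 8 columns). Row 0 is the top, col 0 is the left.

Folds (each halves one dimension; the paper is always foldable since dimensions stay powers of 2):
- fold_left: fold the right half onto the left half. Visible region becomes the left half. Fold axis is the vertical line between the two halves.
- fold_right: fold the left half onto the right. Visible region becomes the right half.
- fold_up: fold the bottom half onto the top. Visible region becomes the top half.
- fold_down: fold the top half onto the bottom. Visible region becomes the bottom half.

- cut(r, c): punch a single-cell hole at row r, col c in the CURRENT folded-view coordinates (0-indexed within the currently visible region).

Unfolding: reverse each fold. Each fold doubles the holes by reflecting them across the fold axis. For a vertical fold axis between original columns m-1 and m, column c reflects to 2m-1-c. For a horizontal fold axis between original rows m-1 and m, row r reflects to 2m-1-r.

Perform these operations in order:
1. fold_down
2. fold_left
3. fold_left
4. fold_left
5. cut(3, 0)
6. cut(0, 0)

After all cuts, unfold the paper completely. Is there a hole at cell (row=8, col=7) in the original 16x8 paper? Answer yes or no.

Answer: yes

Derivation:
Op 1 fold_down: fold axis h@8; visible region now rows[8,16) x cols[0,8) = 8x8
Op 2 fold_left: fold axis v@4; visible region now rows[8,16) x cols[0,4) = 8x4
Op 3 fold_left: fold axis v@2; visible region now rows[8,16) x cols[0,2) = 8x2
Op 4 fold_left: fold axis v@1; visible region now rows[8,16) x cols[0,1) = 8x1
Op 5 cut(3, 0): punch at orig (11,0); cuts so far [(11, 0)]; region rows[8,16) x cols[0,1) = 8x1
Op 6 cut(0, 0): punch at orig (8,0); cuts so far [(8, 0), (11, 0)]; region rows[8,16) x cols[0,1) = 8x1
Unfold 1 (reflect across v@1): 4 holes -> [(8, 0), (8, 1), (11, 0), (11, 1)]
Unfold 2 (reflect across v@2): 8 holes -> [(8, 0), (8, 1), (8, 2), (8, 3), (11, 0), (11, 1), (11, 2), (11, 3)]
Unfold 3 (reflect across v@4): 16 holes -> [(8, 0), (8, 1), (8, 2), (8, 3), (8, 4), (8, 5), (8, 6), (8, 7), (11, 0), (11, 1), (11, 2), (11, 3), (11, 4), (11, 5), (11, 6), (11, 7)]
Unfold 4 (reflect across h@8): 32 holes -> [(4, 0), (4, 1), (4, 2), (4, 3), (4, 4), (4, 5), (4, 6), (4, 7), (7, 0), (7, 1), (7, 2), (7, 3), (7, 4), (7, 5), (7, 6), (7, 7), (8, 0), (8, 1), (8, 2), (8, 3), (8, 4), (8, 5), (8, 6), (8, 7), (11, 0), (11, 1), (11, 2), (11, 3), (11, 4), (11, 5), (11, 6), (11, 7)]
Holes: [(4, 0), (4, 1), (4, 2), (4, 3), (4, 4), (4, 5), (4, 6), (4, 7), (7, 0), (7, 1), (7, 2), (7, 3), (7, 4), (7, 5), (7, 6), (7, 7), (8, 0), (8, 1), (8, 2), (8, 3), (8, 4), (8, 5), (8, 6), (8, 7), (11, 0), (11, 1), (11, 2), (11, 3), (11, 4), (11, 5), (11, 6), (11, 7)]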